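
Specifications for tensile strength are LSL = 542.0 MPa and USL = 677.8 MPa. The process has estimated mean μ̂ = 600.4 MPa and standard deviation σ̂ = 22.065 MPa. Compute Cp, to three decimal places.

Cp = (USL − LSL) / (6σ̂) = (677.8 − 542.0) / (6 × 22.065) = 135.8000 / 132.3900 = 1.0258

1.026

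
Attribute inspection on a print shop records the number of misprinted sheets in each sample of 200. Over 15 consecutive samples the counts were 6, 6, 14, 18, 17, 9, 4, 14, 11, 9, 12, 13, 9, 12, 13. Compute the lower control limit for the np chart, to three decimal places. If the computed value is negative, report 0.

1.406

p̄ = Σdᵢ / (k·n) = 167 / (15 × 200) = 0.05567
LCL = np̄ − 3·√(np̄(1−p̄)) = 11.1333 − 3 × 3.2425 = 1.4059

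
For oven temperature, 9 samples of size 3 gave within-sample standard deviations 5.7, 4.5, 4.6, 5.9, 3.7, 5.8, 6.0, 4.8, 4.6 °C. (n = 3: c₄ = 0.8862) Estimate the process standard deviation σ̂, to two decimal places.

s̄ = (5.7 + 4.5 + 4.6 + 5.9 + 3.7 + 5.8 + 6.0 + 4.8 + 4.6) / 9 = 5.0667
σ̂ = s̄ / c₄ = 5.0667 / 0.8862 = 5.7173

5.72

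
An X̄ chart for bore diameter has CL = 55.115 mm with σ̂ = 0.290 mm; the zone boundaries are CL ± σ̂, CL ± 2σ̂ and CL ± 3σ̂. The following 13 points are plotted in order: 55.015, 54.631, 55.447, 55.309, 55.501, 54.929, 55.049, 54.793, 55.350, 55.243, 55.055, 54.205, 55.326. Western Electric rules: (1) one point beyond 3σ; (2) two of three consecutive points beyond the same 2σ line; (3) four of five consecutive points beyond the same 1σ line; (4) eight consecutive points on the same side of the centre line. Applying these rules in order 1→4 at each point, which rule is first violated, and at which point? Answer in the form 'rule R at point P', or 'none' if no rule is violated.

Zone of each point (C = within 1σ̂, B = 1σ̂–2σ̂, A = 2σ̂–3σ̂, * = beyond 3σ̂; sign = side of CL): 1:-C, 2:-B, 3:+B, 4:+C, 5:+B, 6:-C, 7:-C, 8:-B, 9:+C, 10:+C, 11:-C, 12:-*, 13:+C
Rule 1 (one point beyond the 3σ limits) is satisfied at point 12.

rule 1 at point 12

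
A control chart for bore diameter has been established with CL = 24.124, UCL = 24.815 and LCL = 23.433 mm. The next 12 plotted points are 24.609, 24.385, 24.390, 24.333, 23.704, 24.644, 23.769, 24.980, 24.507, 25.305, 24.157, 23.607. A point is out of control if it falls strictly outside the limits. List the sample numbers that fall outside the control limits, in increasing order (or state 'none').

8, 10

Compare each point to [23.433, 24.815]: sample 8 = 24.980 > UCL; sample 10 = 25.305 > UCL.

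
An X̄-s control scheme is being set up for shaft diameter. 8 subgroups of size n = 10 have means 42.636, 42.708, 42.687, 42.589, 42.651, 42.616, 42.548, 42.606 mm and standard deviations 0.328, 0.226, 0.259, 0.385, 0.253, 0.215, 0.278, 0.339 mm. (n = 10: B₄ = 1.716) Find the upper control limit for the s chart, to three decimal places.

s̄ = (0.328 + 0.226 + 0.259 + 0.385 + 0.253 + 0.215 + 0.278 + 0.339) / 8 = 0.2854
UCL_s = B₄·s̄ = 1.716 × 0.2854 = 0.4897

0.490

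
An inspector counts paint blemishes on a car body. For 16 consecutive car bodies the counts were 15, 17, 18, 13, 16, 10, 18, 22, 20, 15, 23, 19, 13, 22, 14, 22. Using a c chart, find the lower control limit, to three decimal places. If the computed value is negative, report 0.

4.830

c̄ = (15 + 17 + 18 + 13 + 16 + 10 + 18 + 22 + 20 + 15 + 23 + 19 + 13 + 22 + 14 + 22) / 16 = 277 / 16 = 17.3125
LCL = c̄ − 3√c̄ = 17.3125 − 3 × 4.1608 = 4.8300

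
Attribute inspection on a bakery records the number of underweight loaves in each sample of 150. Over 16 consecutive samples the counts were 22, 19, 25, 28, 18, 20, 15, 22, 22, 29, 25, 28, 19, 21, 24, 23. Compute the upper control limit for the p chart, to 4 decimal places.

p̄ = Σdᵢ / (k·n) = 360 / (16 × 150) = 0.15000
UCL = p̄ + 3·√(p̄(1−p̄)/n) = 0.15000 + 3 × √(0.15000×0.85000/150) = 0.15000 + 3 × 0.02915 = 0.23746

0.2375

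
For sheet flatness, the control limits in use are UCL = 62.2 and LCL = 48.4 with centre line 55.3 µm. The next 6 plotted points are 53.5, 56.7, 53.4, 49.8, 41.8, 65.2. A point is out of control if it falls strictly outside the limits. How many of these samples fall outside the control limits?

2

Compare each point to [48.4, 62.2]: sample 5 = 41.8 < LCL; sample 6 = 65.2 > UCL.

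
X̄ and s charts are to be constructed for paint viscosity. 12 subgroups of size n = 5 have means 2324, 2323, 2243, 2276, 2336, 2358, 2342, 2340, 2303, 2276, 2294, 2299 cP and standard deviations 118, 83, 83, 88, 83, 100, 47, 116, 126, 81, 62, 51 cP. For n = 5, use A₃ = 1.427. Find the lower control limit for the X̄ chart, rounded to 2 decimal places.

2186.06

X̄̄ = (2324 + 2323 + 2243 + 2276 + 2336 + 2358 + 2342 + 2340 + 2303 + 2276 + 2294 + 2299) / 12 = 2309.5000
s̄ = (118 + 83 + 83 + 88 + 83 + 100 + 47 + 116 + 126 + 81 + 62 + 51) / 12 = 86.5000
LCL = X̄̄ − A₃·s̄ = 2309.5000 − 1.427 × 86.5000 = 2186.0645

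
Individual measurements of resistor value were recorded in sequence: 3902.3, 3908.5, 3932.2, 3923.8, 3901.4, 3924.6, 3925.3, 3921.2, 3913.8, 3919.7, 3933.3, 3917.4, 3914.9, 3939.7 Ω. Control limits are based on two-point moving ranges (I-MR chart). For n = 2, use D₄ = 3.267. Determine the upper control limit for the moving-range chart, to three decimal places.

39.908

Moving ranges: 6.2, 23.7, 8.4, 22.4, 23.2, 0.7, 4.1, 7.4, 5.9, 13.6, 15.9, 2.5, 24.8; M̄R̄ = 158.8000 / 13 = 12.2154
UCL_MR = D₄·M̄R̄ = 3.267 × 12.2154 = 39.9077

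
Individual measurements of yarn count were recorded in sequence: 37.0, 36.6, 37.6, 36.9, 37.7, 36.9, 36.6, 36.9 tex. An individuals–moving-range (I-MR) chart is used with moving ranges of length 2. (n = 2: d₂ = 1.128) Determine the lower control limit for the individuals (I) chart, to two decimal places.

35.39

X̄ = (37.0 + 36.6 + 37.6 + 36.9 + 37.7 + 36.9 + 36.6 + 36.9) / 8 = 37.0250
Moving ranges: 0.4, 1.0, 0.7, 0.8, 0.8, 0.3, 0.3; M̄R̄ = 4.3000 / 7 = 0.6143
LCL = X̄ − 3·M̄R̄/d₂ = 37.0250 − 3 × 0.6143 / 1.128 = 35.3913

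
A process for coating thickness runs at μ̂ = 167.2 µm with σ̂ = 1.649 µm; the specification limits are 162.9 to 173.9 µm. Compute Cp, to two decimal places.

1.11

Cp = (USL − LSL) / (6σ̂) = (173.9 − 162.9) / (6 × 1.649) = 11.0000 / 9.8940 = 1.1118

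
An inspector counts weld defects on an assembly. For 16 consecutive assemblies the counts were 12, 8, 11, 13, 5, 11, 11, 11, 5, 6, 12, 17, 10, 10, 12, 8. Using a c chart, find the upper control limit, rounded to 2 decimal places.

c̄ = (12 + 8 + 11 + 13 + 5 + 11 + 11 + 11 + 5 + 6 + 12 + 17 + 10 + 10 + 12 + 8) / 16 = 162 / 16 = 10.1250
UCL = c̄ + 3√c̄ = 10.1250 + 3 × √10.1250 = 10.1250 + 3 × 3.1820 = 19.6709

19.67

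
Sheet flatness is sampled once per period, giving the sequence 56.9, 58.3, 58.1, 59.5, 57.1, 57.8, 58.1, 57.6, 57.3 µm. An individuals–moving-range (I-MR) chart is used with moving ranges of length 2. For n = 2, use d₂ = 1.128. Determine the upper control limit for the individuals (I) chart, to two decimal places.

X̄ = (56.9 + 58.3 + 58.1 + 59.5 + 57.1 + 57.8 + 58.1 + 57.6 + 57.3) / 9 = 57.8556
Moving ranges: 1.4, 0.2, 1.4, 2.4, 0.7, 0.3, 0.5, 0.3; M̄R̄ = 7.2000 / 8 = 0.9000
UCL = X̄ + 3·M̄R̄/d₂ = 57.8556 + 3 × 0.9000 / 1.128 = 60.2492

60.25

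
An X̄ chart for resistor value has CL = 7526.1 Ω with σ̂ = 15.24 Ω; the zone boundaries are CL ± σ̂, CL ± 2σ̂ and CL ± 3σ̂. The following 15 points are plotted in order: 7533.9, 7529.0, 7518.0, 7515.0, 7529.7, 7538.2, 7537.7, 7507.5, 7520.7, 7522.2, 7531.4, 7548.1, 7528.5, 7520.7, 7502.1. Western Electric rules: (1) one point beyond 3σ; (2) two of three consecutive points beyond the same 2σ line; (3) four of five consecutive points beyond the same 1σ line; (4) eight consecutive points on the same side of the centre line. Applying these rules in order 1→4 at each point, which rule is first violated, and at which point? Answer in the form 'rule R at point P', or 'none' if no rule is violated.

none

Zone of each point (C = within 1σ̂, B = 1σ̂–2σ̂, A = 2σ̂–3σ̂, * = beyond 3σ̂; sign = side of CL): 1:+C, 2:+C, 3:-C, 4:-C, 5:+C, 6:+C, 7:+C, 8:-B, 9:-C, 10:-C, 11:+C, 12:+B, 13:+C, 14:-C, 15:-B
No rule fires across all 15 points.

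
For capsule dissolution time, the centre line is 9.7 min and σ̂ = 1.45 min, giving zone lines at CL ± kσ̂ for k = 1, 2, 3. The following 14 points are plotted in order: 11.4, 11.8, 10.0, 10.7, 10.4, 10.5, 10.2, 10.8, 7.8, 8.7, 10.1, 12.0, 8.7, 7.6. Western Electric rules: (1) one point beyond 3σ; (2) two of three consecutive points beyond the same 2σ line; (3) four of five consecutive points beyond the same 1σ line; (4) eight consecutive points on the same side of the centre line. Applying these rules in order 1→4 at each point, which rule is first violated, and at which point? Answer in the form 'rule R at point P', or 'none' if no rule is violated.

rule 4 at point 8

Zone of each point (C = within 1σ̂, B = 1σ̂–2σ̂, A = 2σ̂–3σ̂, * = beyond 3σ̂; sign = side of CL): 1:+B, 2:+B, 3:+C, 4:+C, 5:+C, 6:+C, 7:+C, 8:+C, 9:-B, 10:-C, 11:+C, 12:+B, 13:-C, 14:-B
Rule 4 (eight consecutive points on the same side of the centre line) is satisfied at point 8.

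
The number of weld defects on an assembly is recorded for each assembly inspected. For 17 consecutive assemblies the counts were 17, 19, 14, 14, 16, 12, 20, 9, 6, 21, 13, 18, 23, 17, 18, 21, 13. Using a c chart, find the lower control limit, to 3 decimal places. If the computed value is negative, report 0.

3.963

c̄ = (17 + 19 + 14 + 14 + 16 + 12 + 20 + 9 + 6 + 21 + 13 + 18 + 23 + 17 + 18 + 21 + 13) / 17 = 271 / 17 = 15.9412
LCL = c̄ − 3√c̄ = 15.9412 − 3 × 3.9926 = 3.9633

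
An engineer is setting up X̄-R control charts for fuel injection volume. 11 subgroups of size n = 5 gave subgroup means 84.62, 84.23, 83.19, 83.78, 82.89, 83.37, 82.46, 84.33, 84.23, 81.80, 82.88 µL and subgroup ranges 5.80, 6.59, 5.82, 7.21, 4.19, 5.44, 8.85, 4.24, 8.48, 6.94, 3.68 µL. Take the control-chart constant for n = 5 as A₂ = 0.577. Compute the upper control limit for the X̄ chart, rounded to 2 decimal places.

86.96

X̄̄ = (84.62 + 84.23 + 83.19 + 83.78 + 82.89 + 83.37 + 82.46 + 84.33 + 84.23 + 81.80 + 82.88) / 11 = 917.7800 / 11 = 83.4345
R̄ = (5.80 + 6.59 + 5.82 + 7.21 + 4.19 + 5.44 + 8.85 + 4.24 + 8.48 + 6.94 + 3.68) / 11 = 67.2400 / 11 = 6.1127
UCL = X̄̄ + A₂·R̄ = 83.4345 + 0.577 × 6.1127 = 86.9616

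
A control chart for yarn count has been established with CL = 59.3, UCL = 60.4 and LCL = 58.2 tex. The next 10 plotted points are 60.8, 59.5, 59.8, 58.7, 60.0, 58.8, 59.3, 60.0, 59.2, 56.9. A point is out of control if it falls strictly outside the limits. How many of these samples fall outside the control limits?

2

Compare each point to [58.2, 60.4]: sample 1 = 60.8 > UCL; sample 10 = 56.9 < LCL.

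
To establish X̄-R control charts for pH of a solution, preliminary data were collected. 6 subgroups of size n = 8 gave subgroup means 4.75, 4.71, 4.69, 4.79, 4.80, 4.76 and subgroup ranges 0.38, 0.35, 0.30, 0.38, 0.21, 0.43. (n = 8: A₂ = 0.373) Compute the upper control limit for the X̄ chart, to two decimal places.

X̄̄ = (4.75 + 4.71 + 4.69 + 4.79 + 4.80 + 4.76) / 6 = 28.5000 / 6 = 4.7500
R̄ = (0.38 + 0.35 + 0.30 + 0.38 + 0.21 + 0.43) / 6 = 2.0500 / 6 = 0.3417
UCL = X̄̄ + A₂·R̄ = 4.7500 + 0.373 × 0.3417 = 4.8774

4.88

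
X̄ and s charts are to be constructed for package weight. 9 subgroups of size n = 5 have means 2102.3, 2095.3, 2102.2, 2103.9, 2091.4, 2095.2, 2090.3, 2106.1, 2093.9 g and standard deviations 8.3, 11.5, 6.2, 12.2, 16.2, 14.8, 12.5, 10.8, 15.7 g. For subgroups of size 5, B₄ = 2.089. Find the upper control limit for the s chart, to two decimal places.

25.11

s̄ = (8.3 + 11.5 + 6.2 + 12.2 + 16.2 + 14.8 + 12.5 + 10.8 + 15.7) / 9 = 12.0222
UCL_s = B₄·s̄ = 2.089 × 12.0222 = 25.1144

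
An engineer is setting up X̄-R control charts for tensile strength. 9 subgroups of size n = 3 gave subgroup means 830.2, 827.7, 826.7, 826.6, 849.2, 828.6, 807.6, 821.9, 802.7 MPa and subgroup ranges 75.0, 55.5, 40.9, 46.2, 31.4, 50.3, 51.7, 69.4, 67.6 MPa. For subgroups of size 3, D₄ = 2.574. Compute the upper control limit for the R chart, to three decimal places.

139.568

R̄ = (75.0 + 55.5 + 40.9 + 46.2 + 31.4 + 50.3 + 51.7 + 69.4 + 67.6) / 9 = 488.0000 / 9 = 54.2222
UCL_R = D₄·R̄ = 2.574 × 54.2222 = 139.5680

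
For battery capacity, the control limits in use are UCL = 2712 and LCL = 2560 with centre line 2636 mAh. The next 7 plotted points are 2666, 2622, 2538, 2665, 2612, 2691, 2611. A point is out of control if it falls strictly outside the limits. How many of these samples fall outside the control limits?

1

Compare each point to [2560, 2712]: sample 3 = 2538 < LCL.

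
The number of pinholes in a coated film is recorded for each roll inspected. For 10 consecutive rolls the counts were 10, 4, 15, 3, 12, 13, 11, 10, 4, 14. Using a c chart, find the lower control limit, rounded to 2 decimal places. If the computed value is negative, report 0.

c̄ = (10 + 4 + 15 + 3 + 12 + 13 + 11 + 10 + 4 + 14) / 10 = 96 / 10 = 9.6000
LCL = c̄ − 3√c̄ = 9.6000 − 3 × 3.0984 = 0.3048

0.30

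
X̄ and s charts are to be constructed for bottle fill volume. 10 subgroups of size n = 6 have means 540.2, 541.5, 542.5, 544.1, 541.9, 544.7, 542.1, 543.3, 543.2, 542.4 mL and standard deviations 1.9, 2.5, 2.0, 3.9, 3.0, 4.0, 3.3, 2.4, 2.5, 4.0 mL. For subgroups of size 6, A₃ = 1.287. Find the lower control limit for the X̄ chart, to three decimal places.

538.793

X̄̄ = (540.2 + 541.5 + 542.5 + 544.1 + 541.9 + 544.7 + 542.1 + 543.3 + 543.2 + 542.4) / 10 = 542.5900
s̄ = (1.9 + 2.5 + 2.0 + 3.9 + 3.0 + 4.0 + 3.3 + 2.4 + 2.5 + 4.0) / 10 = 2.9500
LCL = X̄̄ − A₃·s̄ = 542.5900 − 1.287 × 2.9500 = 538.7933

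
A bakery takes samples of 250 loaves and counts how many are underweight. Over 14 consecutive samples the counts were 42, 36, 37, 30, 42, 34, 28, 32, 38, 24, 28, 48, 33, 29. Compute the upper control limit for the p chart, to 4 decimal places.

0.2028

p̄ = Σdᵢ / (k·n) = 481 / (14 × 250) = 0.13743
UCL = p̄ + 3·√(p̄(1−p̄)/n) = 0.13743 + 3 × √(0.13743×0.86257/250) = 0.13743 + 3 × 0.02178 = 0.20275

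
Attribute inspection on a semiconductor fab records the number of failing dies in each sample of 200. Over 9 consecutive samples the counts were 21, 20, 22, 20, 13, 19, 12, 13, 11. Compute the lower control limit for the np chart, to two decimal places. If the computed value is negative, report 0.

p̄ = Σdᵢ / (k·n) = 151 / (9 × 200) = 0.08389
LCL = np̄ − 3·√(np̄(1−p̄)) = 16.7778 − 3 × 3.9205 = 5.0163

5.02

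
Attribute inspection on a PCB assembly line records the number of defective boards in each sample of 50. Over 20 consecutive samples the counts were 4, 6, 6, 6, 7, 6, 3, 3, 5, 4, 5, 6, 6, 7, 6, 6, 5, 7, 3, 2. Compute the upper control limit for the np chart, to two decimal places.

p̄ = Σdᵢ / (k·n) = 103 / (20 × 50) = 0.10300
UCL = np̄ + 3·√(np̄(1−p̄)) = 5.1500 + 3 × √(5.1500×0.89700) = 5.1500 + 3 × 2.1493 = 11.5979

11.60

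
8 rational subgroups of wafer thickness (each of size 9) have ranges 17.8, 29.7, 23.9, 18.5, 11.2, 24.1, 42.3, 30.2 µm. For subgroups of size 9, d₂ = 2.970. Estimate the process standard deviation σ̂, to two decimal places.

8.32

R̄ = (17.8 + 29.7 + 23.9 + 18.5 + 11.2 + 24.1 + 42.3 + 30.2) / 8 = 24.7125
σ̂ = R̄ / d₂ = 24.7125 / 2.970 = 8.3207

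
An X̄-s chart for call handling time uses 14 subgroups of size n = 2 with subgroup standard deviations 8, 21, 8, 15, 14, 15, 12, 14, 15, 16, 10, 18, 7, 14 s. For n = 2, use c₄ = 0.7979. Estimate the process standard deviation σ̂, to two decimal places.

16.74

s̄ = (8 + 21 + 8 + 15 + 14 + 15 + 12 + 14 + 15 + 16 + 10 + 18 + 7 + 14) / 14 = 13.3571
σ̂ = s̄ / c₄ = 13.3571 / 0.7979 = 16.7404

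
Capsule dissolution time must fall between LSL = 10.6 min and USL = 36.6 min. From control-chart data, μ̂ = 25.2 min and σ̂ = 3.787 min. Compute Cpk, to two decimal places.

1.00

Cpu = (USL − μ̂) / (3σ̂) = (36.6 − 25.2) / (3 × 3.787) = 1.0034; Cpl = (μ̂ − LSL) / (3σ̂) = (25.2 − 10.6) / (3 × 3.787) = 1.2851; Cpk = min(Cpu, Cpl) = 1.0034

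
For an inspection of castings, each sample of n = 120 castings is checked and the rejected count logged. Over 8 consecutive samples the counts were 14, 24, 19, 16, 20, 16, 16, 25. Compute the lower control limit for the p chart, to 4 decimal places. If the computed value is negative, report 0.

p̄ = Σdᵢ / (k·n) = 150 / (8 × 120) = 0.15625
LCL = p̄ − 3·√(p̄(1−p̄)/n) = 0.15625 − 3 × 0.03315 = 0.05681

0.0568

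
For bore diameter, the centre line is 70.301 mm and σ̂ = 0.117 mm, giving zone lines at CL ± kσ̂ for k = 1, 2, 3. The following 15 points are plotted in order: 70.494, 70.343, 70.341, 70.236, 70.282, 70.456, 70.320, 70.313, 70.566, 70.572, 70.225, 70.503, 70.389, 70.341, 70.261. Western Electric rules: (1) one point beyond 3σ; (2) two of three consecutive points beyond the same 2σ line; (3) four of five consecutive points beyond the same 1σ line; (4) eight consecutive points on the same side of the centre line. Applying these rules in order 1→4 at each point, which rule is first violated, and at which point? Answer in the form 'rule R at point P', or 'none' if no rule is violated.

Zone of each point (C = within 1σ̂, B = 1σ̂–2σ̂, A = 2σ̂–3σ̂, * = beyond 3σ̂; sign = side of CL): 1:+B, 2:+C, 3:+C, 4:-C, 5:-C, 6:+B, 7:+C, 8:+C, 9:+A, 10:+A, 11:-C, 12:+B, 13:+C, 14:+C, 15:-C
Rule 2 (two of three consecutive points beyond the same 2σ limit) is satisfied at point 10.

rule 2 at point 10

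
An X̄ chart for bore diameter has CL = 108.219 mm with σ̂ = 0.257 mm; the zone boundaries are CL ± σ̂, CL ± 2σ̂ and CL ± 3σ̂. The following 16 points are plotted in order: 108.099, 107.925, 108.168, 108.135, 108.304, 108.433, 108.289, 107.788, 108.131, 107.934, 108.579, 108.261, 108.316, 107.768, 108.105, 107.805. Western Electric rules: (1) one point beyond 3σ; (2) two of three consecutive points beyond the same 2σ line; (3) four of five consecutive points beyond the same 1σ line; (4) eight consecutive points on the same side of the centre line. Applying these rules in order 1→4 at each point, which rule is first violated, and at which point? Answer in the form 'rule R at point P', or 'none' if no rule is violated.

none

Zone of each point (C = within 1σ̂, B = 1σ̂–2σ̂, A = 2σ̂–3σ̂, * = beyond 3σ̂; sign = side of CL): 1:-C, 2:-B, 3:-C, 4:-C, 5:+C, 6:+C, 7:+C, 8:-B, 9:-C, 10:-B, 11:+B, 12:+C, 13:+C, 14:-B, 15:-C, 16:-B
No rule fires across all 16 points.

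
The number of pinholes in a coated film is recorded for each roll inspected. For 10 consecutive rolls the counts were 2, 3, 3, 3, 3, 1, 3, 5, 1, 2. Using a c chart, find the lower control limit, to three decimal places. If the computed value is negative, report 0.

0.000

c̄ = (2 + 3 + 3 + 3 + 3 + 1 + 3 + 5 + 1 + 2) / 10 = 26 / 10 = 2.6000
LCL = c̄ − 3√c̄ = 2.6000 − 3 × 1.6125 = -2.2374 → 0 (cannot be negative)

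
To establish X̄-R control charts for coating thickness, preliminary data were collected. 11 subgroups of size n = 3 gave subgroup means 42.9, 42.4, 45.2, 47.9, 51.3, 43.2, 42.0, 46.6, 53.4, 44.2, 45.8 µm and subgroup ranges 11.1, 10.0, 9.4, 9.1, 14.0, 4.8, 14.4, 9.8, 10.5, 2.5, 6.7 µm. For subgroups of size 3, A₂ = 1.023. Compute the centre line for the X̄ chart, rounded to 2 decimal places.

X̄̄ = (42.9 + 42.4 + 45.2 + 47.9 + 51.3 + 43.2 + 42.0 + 46.6 + 53.4 + 44.2 + 45.8) / 11 = 504.9000 / 11 = 45.9000
CL = X̄̄ = 45.9000

45.90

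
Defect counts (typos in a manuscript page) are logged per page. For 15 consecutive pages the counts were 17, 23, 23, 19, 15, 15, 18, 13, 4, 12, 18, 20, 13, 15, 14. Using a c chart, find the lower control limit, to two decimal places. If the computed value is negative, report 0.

c̄ = (17 + 23 + 23 + 19 + 15 + 15 + 18 + 13 + 4 + 12 + 18 + 20 + 13 + 15 + 14) / 15 = 239 / 15 = 15.9333
LCL = c̄ − 3√c̄ = 15.9333 − 3 × 3.9917 = 3.9584

3.96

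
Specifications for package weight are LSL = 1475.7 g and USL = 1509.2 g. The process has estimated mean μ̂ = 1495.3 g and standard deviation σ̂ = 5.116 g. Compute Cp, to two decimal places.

1.09

Cp = (USL − LSL) / (6σ̂) = (1509.2 − 1475.7) / (6 × 5.116) = 33.5000 / 30.6960 = 1.0913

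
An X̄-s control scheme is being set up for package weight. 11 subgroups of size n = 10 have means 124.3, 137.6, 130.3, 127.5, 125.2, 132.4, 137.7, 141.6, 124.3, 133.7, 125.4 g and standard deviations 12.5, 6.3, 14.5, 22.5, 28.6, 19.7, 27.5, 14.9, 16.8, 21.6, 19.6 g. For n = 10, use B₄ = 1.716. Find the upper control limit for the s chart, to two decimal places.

s̄ = (12.5 + 6.3 + 14.5 + 22.5 + 28.6 + 19.7 + 27.5 + 14.9 + 16.8 + 21.6 + 19.6) / 11 = 18.5909
UCL_s = B₄·s̄ = 1.716 × 18.5909 = 31.9020

31.90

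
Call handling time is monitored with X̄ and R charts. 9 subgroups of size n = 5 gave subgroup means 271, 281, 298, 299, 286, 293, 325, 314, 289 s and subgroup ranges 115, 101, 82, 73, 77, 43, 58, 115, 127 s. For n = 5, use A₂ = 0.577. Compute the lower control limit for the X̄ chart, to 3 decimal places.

X̄̄ = (271 + 281 + 298 + 299 + 286 + 293 + 325 + 314 + 289) / 9 = 2656.0000 / 9 = 295.1111
R̄ = (115 + 101 + 82 + 73 + 77 + 43 + 58 + 115 + 127) / 9 = 791.0000 / 9 = 87.8889
LCL = X̄̄ − A₂·R̄ = 295.1111 − 0.577 × 87.8889 = 244.3992

244.399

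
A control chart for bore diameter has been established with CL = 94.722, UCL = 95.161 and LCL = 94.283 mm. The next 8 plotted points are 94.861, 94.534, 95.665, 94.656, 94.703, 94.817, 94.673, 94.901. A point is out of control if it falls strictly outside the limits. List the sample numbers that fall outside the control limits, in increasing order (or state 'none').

Compare each point to [94.283, 95.161]: sample 3 = 95.665 > UCL.

3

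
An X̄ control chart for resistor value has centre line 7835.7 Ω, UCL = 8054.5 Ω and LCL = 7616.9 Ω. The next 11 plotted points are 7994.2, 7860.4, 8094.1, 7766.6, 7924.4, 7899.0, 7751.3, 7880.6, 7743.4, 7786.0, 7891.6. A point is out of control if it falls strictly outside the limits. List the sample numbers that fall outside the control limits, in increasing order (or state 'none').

3

Compare each point to [7616.9, 8054.5]: sample 3 = 8094.1 > UCL.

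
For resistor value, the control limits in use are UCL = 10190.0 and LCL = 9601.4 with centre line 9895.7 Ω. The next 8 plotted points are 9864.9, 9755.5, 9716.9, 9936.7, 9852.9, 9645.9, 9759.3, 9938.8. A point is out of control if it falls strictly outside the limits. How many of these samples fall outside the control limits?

0

All 8 points lie within [9601.4, 10190.0].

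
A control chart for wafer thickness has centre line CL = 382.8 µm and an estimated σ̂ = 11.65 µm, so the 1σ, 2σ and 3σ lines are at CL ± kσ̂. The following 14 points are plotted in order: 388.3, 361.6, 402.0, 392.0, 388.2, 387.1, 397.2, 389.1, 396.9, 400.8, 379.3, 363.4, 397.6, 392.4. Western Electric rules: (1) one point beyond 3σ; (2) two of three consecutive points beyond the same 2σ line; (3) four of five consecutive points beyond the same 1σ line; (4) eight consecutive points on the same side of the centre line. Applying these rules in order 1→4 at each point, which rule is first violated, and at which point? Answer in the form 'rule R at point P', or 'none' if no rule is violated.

rule 4 at point 10

Zone of each point (C = within 1σ̂, B = 1σ̂–2σ̂, A = 2σ̂–3σ̂, * = beyond 3σ̂; sign = side of CL): 1:+C, 2:-B, 3:+B, 4:+C, 5:+C, 6:+C, 7:+B, 8:+C, 9:+B, 10:+B, 11:-C, 12:-B, 13:+B, 14:+C
Rule 4 (eight consecutive points on the same side of the centre line) is satisfied at point 10.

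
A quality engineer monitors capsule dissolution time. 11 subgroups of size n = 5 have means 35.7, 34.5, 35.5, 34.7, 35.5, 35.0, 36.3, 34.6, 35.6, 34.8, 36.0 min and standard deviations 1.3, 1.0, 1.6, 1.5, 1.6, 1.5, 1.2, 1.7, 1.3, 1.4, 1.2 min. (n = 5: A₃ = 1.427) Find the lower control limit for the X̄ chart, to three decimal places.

33.306

X̄̄ = (35.7 + 34.5 + 35.5 + 34.7 + 35.5 + 35.0 + 36.3 + 34.6 + 35.6 + 34.8 + 36.0) / 11 = 35.2909
s̄ = (1.3 + 1.0 + 1.6 + 1.5 + 1.6 + 1.5 + 1.2 + 1.7 + 1.3 + 1.4 + 1.2) / 11 = 1.3909
LCL = X̄̄ − A₃·s̄ = 35.2909 − 1.427 × 1.3909 = 33.3061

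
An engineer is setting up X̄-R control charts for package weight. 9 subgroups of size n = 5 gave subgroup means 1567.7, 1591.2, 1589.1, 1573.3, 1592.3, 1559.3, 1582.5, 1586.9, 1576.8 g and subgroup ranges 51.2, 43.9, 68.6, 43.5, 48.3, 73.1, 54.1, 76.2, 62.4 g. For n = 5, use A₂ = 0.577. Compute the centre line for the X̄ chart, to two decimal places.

X̄̄ = (1567.7 + 1591.2 + 1589.1 + 1573.3 + 1592.3 + 1559.3 + 1582.5 + 1586.9 + 1576.8) / 9 = 14219.1000 / 9 = 1579.9000
CL = X̄̄ = 1579.9000

1579.90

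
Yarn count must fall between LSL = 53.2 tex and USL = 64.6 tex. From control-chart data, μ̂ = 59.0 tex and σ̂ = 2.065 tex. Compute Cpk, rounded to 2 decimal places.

0.90

Cpu = (USL − μ̂) / (3σ̂) = (64.6 − 59.0) / (3 × 2.065) = 0.9040; Cpl = (μ̂ − LSL) / (3σ̂) = (59.0 − 53.2) / (3 × 2.065) = 0.9362; Cpk = min(Cpu, Cpl) = 0.9040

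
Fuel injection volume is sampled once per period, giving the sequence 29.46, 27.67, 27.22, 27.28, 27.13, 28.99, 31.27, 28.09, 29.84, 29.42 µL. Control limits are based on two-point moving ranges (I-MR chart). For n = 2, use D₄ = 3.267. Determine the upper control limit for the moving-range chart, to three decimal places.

4.334

Moving ranges: 1.79, 0.45, 0.06, 0.15, 1.86, 2.28, 3.18, 1.75, 0.42; M̄R̄ = 11.9400 / 9 = 1.3267
UCL_MR = D₄·M̄R̄ = 3.267 × 1.3267 = 4.3342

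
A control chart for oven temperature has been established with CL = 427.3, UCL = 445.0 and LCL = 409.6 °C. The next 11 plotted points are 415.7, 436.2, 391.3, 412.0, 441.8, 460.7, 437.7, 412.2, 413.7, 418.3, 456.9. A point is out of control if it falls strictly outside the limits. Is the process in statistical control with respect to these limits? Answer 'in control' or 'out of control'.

out of control

Compare each point to [409.6, 445.0]: sample 3 = 391.3 < LCL; sample 6 = 460.7 > UCL; sample 11 = 456.9 > UCL.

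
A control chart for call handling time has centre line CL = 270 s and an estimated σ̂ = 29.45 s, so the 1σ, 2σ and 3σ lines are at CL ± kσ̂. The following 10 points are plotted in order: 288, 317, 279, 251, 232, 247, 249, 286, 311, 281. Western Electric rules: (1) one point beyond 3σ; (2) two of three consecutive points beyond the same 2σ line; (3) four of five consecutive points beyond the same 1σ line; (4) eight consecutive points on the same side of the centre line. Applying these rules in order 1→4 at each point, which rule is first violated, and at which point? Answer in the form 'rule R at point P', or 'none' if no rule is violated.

none

Zone of each point (C = within 1σ̂, B = 1σ̂–2σ̂, A = 2σ̂–3σ̂, * = beyond 3σ̂; sign = side of CL): 1:+C, 2:+B, 3:+C, 4:-C, 5:-B, 6:-C, 7:-C, 8:+C, 9:+B, 10:+C
No rule fires across all 10 points.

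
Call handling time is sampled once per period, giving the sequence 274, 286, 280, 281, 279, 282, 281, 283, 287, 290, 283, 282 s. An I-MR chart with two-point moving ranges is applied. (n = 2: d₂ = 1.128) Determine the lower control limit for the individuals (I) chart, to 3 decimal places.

X̄ = (274 + 286 + 280 + 281 + 279 + 282 + 281 + 283 + 287 + 290 + 283 + 282) / 12 = 282.3333
Moving ranges: 12, 6, 1, 2, 3, 1, 2, 4, 3, 7, 1; M̄R̄ = 42.0000 / 11 = 3.8182
LCL = X̄ − 3·M̄R̄/d₂ = 282.3333 − 3 × 3.8182 / 1.128 = 272.1786

272.179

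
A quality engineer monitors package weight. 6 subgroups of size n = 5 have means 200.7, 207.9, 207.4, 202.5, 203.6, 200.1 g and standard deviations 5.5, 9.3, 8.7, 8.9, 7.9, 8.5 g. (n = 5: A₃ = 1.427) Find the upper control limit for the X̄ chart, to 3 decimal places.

215.306

X̄̄ = (200.7 + 207.9 + 207.4 + 202.5 + 203.6 + 200.1) / 6 = 203.7000
s̄ = (5.5 + 9.3 + 8.7 + 8.9 + 7.9 + 8.5) / 6 = 8.1333
UCL = X̄̄ + A₃·s̄ = 203.7000 + 1.427 × 8.1333 = 215.3063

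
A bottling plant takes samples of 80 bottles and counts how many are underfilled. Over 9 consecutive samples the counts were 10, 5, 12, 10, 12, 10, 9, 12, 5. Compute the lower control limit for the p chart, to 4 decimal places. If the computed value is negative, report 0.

p̄ = Σdᵢ / (k·n) = 85 / (9 × 80) = 0.11806
LCL = p̄ − 3·√(p̄(1−p̄)/n) = 0.11806 − 3 × 0.03608 = 0.00983

0.0098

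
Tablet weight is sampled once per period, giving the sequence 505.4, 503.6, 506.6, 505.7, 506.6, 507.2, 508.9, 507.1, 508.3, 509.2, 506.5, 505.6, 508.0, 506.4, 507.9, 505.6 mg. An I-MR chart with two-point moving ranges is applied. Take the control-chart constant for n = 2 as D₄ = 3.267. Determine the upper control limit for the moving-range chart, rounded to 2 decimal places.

Moving ranges: 1.8, 3.0, 0.9, 0.9, 0.6, 1.7, 1.8, 1.2, 0.9, 2.7, 0.9, 2.4, 1.6, 1.5, 2.3; M̄R̄ = 24.2000 / 15 = 1.6133
UCL_MR = D₄·M̄R̄ = 3.267 × 1.6133 = 5.2708

5.27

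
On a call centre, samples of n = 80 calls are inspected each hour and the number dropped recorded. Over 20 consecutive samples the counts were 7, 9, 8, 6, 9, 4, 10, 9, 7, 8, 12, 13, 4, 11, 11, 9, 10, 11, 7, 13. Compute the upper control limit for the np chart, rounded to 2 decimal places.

17.34

p̄ = Σdᵢ / (k·n) = 178 / (20 × 80) = 0.11125
UCL = np̄ + 3·√(np̄(1−p̄)) = 8.9000 + 3 × √(8.9000×0.88875) = 8.9000 + 3 × 2.8124 = 17.3373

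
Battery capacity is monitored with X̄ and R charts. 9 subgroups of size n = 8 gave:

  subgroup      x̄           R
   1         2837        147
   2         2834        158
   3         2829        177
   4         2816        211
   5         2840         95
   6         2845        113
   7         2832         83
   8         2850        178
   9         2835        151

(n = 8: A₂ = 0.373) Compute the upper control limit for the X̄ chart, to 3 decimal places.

X̄̄ = (2837 + 2834 + 2829 + 2816 + 2840 + 2845 + 2832 + 2850 + 2835) / 9 = 25518.0000 / 9 = 2835.3333
R̄ = (147 + 158 + 177 + 211 + 95 + 113 + 83 + 178 + 151) / 9 = 1313.0000 / 9 = 145.8889
UCL = X̄̄ + A₂·R̄ = 2835.3333 + 0.373 × 145.8889 = 2889.7499

2889.750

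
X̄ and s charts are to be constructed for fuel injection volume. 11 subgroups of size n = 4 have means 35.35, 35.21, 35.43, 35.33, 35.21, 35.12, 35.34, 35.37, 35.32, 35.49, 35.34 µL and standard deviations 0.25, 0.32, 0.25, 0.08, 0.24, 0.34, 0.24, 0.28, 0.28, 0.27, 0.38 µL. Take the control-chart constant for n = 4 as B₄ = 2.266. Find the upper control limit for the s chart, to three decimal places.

0.604

s̄ = (0.25 + 0.32 + 0.25 + 0.08 + 0.24 + 0.34 + 0.24 + 0.28 + 0.28 + 0.27 + 0.38) / 11 = 0.2664
UCL_s = B₄·s̄ = 2.266 × 0.2664 = 0.6036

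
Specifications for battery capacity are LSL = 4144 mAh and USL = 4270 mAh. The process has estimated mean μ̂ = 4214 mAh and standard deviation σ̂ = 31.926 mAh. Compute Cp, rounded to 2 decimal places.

Cp = (USL − LSL) / (6σ̂) = (4270 − 4144) / (6 × 31.926) = 126.0000 / 191.5560 = 0.6578

0.66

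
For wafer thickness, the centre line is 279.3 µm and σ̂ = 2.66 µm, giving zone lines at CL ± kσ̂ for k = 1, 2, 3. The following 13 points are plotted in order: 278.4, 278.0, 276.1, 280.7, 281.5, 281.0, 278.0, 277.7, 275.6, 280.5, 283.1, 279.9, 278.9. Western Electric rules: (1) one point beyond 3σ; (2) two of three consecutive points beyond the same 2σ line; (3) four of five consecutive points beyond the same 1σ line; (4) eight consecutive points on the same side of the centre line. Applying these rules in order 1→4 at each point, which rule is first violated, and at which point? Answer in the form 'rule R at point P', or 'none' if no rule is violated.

Zone of each point (C = within 1σ̂, B = 1σ̂–2σ̂, A = 2σ̂–3σ̂, * = beyond 3σ̂; sign = side of CL): 1:-C, 2:-C, 3:-B, 4:+C, 5:+C, 6:+C, 7:-C, 8:-C, 9:-B, 10:+C, 11:+B, 12:+C, 13:-C
No rule fires across all 13 points.

none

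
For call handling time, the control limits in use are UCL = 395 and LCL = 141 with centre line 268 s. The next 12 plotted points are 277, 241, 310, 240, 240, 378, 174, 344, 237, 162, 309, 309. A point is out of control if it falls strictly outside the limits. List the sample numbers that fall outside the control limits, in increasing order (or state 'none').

All 12 points lie within [141, 395].

none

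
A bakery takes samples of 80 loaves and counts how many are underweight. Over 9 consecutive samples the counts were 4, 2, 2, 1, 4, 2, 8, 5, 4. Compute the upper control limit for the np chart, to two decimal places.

9.09

p̄ = Σdᵢ / (k·n) = 32 / (9 × 80) = 0.04444
UCL = np̄ + 3·√(np̄(1−p̄)) = 3.5556 + 3 × √(3.5556×0.95556) = 3.5556 + 3 × 1.8432 = 9.0853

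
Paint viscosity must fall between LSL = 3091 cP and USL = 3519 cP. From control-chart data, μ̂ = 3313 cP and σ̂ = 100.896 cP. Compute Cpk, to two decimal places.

Cpu = (USL − μ̂) / (3σ̂) = (3519 − 3313) / (3 × 100.896) = 0.6806; Cpl = (μ̂ − LSL) / (3σ̂) = (3313 − 3091) / (3 × 100.896) = 0.7334; Cpk = min(Cpu, Cpl) = 0.6806

0.68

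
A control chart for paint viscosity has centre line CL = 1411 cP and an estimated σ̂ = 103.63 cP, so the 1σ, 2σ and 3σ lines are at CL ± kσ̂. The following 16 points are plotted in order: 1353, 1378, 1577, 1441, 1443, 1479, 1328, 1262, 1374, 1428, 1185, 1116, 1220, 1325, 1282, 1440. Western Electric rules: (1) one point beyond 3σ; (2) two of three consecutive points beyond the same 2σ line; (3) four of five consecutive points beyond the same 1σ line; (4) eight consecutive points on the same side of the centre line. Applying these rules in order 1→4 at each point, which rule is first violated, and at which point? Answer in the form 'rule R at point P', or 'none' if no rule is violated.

rule 2 at point 12

Zone of each point (C = within 1σ̂, B = 1σ̂–2σ̂, A = 2σ̂–3σ̂, * = beyond 3σ̂; sign = side of CL): 1:-C, 2:-C, 3:+B, 4:+C, 5:+C, 6:+C, 7:-C, 8:-B, 9:-C, 10:+C, 11:-A, 12:-A, 13:-B, 14:-C, 15:-B, 16:+C
Rule 2 (two of three consecutive points beyond the same 2σ limit) is satisfied at point 12.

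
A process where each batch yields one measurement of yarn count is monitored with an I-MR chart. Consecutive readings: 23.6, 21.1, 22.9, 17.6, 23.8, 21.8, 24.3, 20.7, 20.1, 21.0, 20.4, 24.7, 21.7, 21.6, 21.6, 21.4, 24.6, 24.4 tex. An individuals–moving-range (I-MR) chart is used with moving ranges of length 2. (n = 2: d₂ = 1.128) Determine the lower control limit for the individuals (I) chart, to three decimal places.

16.284

X̄ = (23.6 + 21.1 + 22.9 + 17.6 + 23.8 + 21.8 + 24.3 + 20.7 + 20.1 + 21.0 + 20.4 + 24.7 + 21.7 + 21.6 + 21.6 + 21.4 + 24.6 + 24.4) / 18 = 22.0722
Moving ranges: 2.5, 1.8, 5.3, 6.2, 2.0, 2.5, 3.6, 0.6, 0.9, 0.6, 4.3, 3.0, 0.1, 0.0, 0.2, 3.2, 0.2; M̄R̄ = 37.0000 / 17 = 2.1765
LCL = X̄ − 3·M̄R̄/d₂ = 22.0722 − 3 × 2.1765 / 1.128 = 16.2837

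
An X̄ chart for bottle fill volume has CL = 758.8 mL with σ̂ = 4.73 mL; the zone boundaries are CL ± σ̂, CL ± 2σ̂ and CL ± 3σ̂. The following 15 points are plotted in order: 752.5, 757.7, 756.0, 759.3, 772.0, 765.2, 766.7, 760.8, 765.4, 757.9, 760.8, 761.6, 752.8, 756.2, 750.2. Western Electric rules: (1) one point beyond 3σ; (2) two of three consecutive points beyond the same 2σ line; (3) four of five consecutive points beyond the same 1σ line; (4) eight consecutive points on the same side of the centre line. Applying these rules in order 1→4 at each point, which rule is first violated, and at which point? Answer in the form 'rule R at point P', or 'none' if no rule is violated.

rule 3 at point 9

Zone of each point (C = within 1σ̂, B = 1σ̂–2σ̂, A = 2σ̂–3σ̂, * = beyond 3σ̂; sign = side of CL): 1:-B, 2:-C, 3:-C, 4:+C, 5:+A, 6:+B, 7:+B, 8:+C, 9:+B, 10:-C, 11:+C, 12:+C, 13:-B, 14:-C, 15:-B
Rule 3 (four of five consecutive points beyond the same 1σ limit) is satisfied at point 9.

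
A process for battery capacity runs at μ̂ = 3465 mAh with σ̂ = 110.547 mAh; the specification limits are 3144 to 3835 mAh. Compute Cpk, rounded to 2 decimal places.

Cpu = (USL − μ̂) / (3σ̂) = (3835 − 3465) / (3 × 110.547) = 1.1157; Cpl = (μ̂ − LSL) / (3σ̂) = (3465 − 3144) / (3 × 110.547) = 0.9679; Cpk = min(Cpu, Cpl) = 0.9679

0.97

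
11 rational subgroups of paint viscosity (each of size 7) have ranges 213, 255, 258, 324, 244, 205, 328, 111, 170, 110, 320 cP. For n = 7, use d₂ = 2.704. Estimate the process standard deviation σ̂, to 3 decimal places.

R̄ = (213 + 255 + 258 + 324 + 244 + 205 + 328 + 111 + 170 + 110 + 320) / 11 = 230.7273
σ̂ = R̄ / d₂ = 230.7273 / 2.704 = 85.3281

85.328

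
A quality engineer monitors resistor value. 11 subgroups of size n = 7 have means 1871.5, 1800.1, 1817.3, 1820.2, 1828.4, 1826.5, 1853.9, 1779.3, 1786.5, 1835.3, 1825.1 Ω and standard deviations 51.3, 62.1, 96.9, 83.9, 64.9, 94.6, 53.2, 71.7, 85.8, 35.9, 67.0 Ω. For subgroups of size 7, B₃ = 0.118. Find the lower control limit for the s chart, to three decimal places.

s̄ = (51.3 + 62.1 + 96.9 + 83.9 + 64.9 + 94.6 + 53.2 + 71.7 + 85.8 + 35.9 + 67.0) / 11 = 69.7545
LCL_s = B₃·s̄ = 0.118 × 69.7545 = 8.2310

8.231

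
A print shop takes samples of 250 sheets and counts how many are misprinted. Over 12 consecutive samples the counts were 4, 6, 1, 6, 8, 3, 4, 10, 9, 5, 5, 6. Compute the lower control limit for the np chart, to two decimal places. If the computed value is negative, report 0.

p̄ = Σdᵢ / (k·n) = 67 / (12 × 250) = 0.02233
LCL = np̄ − 3·√(np̄(1−p̄)) = 5.5833 − 3 × 2.3364 = -1.4258 → 0 (negative, so LCL = 0)

0.00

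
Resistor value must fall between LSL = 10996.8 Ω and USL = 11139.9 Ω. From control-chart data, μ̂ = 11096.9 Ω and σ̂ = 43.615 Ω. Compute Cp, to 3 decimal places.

Cp = (USL − LSL) / (6σ̂) = (11139.9 − 10996.8) / (6 × 43.615) = 143.1000 / 261.6900 = 0.5468

0.547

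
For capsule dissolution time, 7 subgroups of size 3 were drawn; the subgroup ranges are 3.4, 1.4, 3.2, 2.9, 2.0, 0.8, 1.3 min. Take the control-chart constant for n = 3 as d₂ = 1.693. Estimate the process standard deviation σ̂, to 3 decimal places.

1.266

R̄ = (3.4 + 1.4 + 3.2 + 2.9 + 2.0 + 0.8 + 1.3) / 7 = 2.1429
σ̂ = R̄ / d₂ = 2.1429 / 1.693 = 1.2657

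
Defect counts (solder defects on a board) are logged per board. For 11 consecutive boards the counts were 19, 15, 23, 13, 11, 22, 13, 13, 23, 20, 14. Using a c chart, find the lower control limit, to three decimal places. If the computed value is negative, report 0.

4.573

c̄ = (19 + 15 + 23 + 13 + 11 + 22 + 13 + 13 + 23 + 20 + 14) / 11 = 186 / 11 = 16.9091
LCL = c̄ − 3√c̄ = 16.9091 − 3 × 4.1121 = 4.5729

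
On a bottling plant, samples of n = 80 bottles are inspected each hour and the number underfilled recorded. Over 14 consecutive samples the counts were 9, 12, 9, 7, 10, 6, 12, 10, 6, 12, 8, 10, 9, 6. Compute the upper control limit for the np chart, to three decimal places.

17.479

p̄ = Σdᵢ / (k·n) = 126 / (14 × 80) = 0.11250
UCL = np̄ + 3·√(np̄(1−p̄)) = 9.0000 + 3 × √(9.0000×0.88750) = 9.0000 + 3 × 2.8262 = 17.4786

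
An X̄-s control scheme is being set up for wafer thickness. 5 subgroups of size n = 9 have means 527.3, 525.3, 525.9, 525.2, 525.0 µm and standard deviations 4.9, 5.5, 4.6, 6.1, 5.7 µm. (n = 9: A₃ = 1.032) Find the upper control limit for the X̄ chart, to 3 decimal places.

531.272

X̄̄ = (527.3 + 525.3 + 525.9 + 525.2 + 525.0) / 5 = 525.7400
s̄ = (4.9 + 5.5 + 4.6 + 6.1 + 5.7) / 5 = 5.3600
UCL = X̄̄ + A₃·s̄ = 525.7400 + 1.032 × 5.3600 = 531.2715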